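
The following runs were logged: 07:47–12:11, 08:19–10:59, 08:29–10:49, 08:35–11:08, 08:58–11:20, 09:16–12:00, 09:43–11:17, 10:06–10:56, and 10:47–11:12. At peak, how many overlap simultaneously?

Sweep endpoints in order; track running count of active intervals.
Peak of 9 reached at 10:47.

9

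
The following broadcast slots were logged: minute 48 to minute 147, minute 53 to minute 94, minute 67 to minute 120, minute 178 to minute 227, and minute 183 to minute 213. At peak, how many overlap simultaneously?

Walk the sorted start/end points keeping a running depth.
The depth first hits 3 at minute 67.

3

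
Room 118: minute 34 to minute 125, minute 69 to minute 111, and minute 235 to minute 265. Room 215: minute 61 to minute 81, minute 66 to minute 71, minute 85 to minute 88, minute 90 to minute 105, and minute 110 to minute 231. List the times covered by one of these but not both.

minute 34 to minute 61, minute 81 to minute 85, minute 88 to minute 90, minute 105 to minute 110, minute 125 to minute 231, minute 235 to minute 265

Merge the first list: minute 34 to minute 125, minute 235 to minute 265.
Merge the second list: minute 61 to minute 81, minute 85 to minute 88, minute 90 to minute 105, minute 110 to minute 231.
A \ B = minute 34 to minute 61, minute 81 to minute 85, minute 88 to minute 90, minute 105 to minute 110, minute 235 to minute 265.
B \ A = minute 125 to minute 231.
Union of the two gives the symmetric difference.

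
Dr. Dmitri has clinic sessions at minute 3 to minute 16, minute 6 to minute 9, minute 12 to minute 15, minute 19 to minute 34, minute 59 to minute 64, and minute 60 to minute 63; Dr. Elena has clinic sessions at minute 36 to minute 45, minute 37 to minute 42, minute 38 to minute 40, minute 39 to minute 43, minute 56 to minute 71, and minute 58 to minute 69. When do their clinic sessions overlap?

minute 59 to minute 64

First set merges to minute 3 to minute 16, minute 19 to minute 34, minute 59 to minute 64.
Second set merges to minute 36 to minute 45, minute 56 to minute 71.
minute 3 to minute 16 falls entirely outside B.
minute 19 to minute 34 falls entirely outside B.
minute 59 to minute 64 overlaps B on minute 59 to minute 64.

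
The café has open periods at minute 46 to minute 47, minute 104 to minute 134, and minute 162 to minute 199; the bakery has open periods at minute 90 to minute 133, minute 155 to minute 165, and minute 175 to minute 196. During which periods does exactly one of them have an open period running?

minute 46 to minute 47, minute 90 to minute 104, minute 133 to minute 134, minute 155 to minute 162, minute 165 to minute 175, minute 196 to minute 199

A but not B: minute 46 to minute 47, minute 133 to minute 134, minute 165 to minute 175, minute 196 to minute 199.
B but not A: minute 90 to minute 104, minute 155 to minute 162.
Combining gives A △ B.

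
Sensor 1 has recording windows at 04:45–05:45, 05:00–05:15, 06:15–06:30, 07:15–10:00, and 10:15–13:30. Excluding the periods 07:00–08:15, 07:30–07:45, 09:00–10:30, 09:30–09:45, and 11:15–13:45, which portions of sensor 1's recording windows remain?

04:45-05:45, 06:15-06:30, 08:15-09:00, 10:30-11:15

First set merges to 04:45-05:45, 06:15-06:30, 07:15-10:00, 10:15-13:30.
Second set merges to 07:00-08:15, 09:00-10:30, 11:15-13:45.
04:45-05:45: no B overlap → unchanged.
06:15-06:30: no B overlap → unchanged.
07:15-10:00 minus B → 08:15-09:00.
10:15-13:30 minus B → 10:30-11:15.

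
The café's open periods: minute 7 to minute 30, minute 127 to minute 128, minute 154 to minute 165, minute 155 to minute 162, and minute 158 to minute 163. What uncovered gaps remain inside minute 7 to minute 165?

The merged coverage is minute 7 to minute 30, minute 127 to minute 128, minute 154 to minute 165.
Complement within minute 7 to minute 165: minute 30 to minute 127, minute 128 to minute 154.

minute 30 to minute 127, minute 128 to minute 154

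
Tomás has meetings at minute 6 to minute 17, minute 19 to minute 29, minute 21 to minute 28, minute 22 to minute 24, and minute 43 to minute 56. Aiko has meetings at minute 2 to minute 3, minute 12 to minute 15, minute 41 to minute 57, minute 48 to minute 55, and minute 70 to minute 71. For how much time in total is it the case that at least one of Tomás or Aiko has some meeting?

39 minutes

Merge the first list: minute 6 to minute 17, minute 19 to minute 29, minute 43 to minute 56.
Merge the second list: minute 2 to minute 3, minute 12 to minute 15, minute 41 to minute 57, minute 70 to minute 71.
A ∪ B = minute 2 to minute 3, minute 6 to minute 17, minute 19 to minute 29, minute 41 to minute 57, minute 70 to minute 71.
Total: 1 minute + 11 minutes + 10 minutes + 16 minutes + 1 minute = 39 minutes.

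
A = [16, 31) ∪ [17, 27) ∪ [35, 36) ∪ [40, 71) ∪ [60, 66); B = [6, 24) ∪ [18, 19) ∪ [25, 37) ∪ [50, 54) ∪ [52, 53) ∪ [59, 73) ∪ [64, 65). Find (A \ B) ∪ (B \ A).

[6, 16) ∪ [24, 25) ∪ [31, 35) ∪ [36, 37) ∪ [40, 50) ∪ [54, 59) ∪ [71, 73)

A, merged: [16, 31), [35, 36), [40, 71).
B, merged: [6, 24), [25, 37), [50, 54), [59, 73).
A \ B = [24, 25), [40, 50), [54, 59).
B \ A = [6, 16), [31, 35), [36, 37), [71, 73).
Union of the two gives the symmetric difference.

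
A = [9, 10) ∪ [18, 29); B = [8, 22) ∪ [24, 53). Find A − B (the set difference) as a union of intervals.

[22, 24)

[9, 10) lies entirely inside B → drops out.
[18, 29) with B removed leaves [22, 24).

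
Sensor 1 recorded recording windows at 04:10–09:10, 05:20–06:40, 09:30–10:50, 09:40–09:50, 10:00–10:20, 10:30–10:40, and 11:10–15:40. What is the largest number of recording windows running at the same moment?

2

At 05:20, 2 of the intervals are simultaneously active.
No point has more.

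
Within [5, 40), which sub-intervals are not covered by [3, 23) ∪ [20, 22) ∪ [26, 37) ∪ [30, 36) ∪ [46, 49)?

After merging, the occupied span is [3, 23), [26, 37), [46, 49).
Uncovered inside [5, 40): [23, 26), [37, 40).

[23, 26) ∪ [37, 40)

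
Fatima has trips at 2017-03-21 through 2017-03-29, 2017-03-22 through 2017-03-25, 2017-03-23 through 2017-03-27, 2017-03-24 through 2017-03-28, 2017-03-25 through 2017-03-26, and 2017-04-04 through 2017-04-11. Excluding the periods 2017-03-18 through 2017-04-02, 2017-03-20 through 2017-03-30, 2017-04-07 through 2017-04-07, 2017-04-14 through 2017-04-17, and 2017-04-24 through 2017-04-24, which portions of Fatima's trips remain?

2017-04-04 through 2017-04-06, 2017-04-08 through 2017-04-11

First set merges to 2017-03-21 through 2017-03-29, 2017-04-04 through 2017-04-11.
Second set merges to 2017-03-18 through 2017-04-02, 2017-04-07 through 2017-04-07, 2017-04-14 through 2017-04-17, 2017-04-24 through 2017-04-24.
2017-03-21 through 2017-03-29: fully covered by B → removed.
2017-04-04 through 2017-04-11 minus B → 2017-04-04 through 2017-04-06, 2017-04-08 through 2017-04-11.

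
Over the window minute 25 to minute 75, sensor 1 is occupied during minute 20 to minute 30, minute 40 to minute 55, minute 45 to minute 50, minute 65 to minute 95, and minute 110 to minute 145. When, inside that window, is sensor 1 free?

After merging, the occupied span is minute 20 to minute 30, minute 40 to minute 55, minute 65 to minute 95, minute 110 to minute 145.
Gaps within minute 25 to minute 75: minute 30 to minute 40, minute 55 to minute 65.

minute 30 to minute 40, minute 55 to minute 65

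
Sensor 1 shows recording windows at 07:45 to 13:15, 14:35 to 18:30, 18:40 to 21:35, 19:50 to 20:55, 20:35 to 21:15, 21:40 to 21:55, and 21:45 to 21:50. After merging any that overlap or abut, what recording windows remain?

07:45–13:15, 14:35–18:30, 18:40–21:35, 21:40–21:55

14:35–18:30 is disjoint → start new block.
18:40–21:35 is disjoint → start new block.
19:50–20:55 overlaps/touches 18:40–21:35 → extend to 18:40–21:35.
20:35–21:15 overlaps/touches 18:40–21:35 → extend to 18:40–21:35.
21:40–21:55 is disjoint → start new block.
21:45–21:50 overlaps/touches 21:40–21:55 → extend to 21:40–21:55.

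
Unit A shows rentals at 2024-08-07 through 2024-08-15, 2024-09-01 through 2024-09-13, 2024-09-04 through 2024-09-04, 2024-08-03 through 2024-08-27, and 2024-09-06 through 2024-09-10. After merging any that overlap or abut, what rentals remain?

2024-08-03 through 2024-08-27, 2024-09-01 through 2024-09-13

Sort by start: 2024-08-03 through 2024-08-27, 2024-08-07 through 2024-08-15, 2024-09-01 through 2024-09-13, 2024-09-04 through 2024-09-04, 2024-09-06 through 2024-09-10.
2024-08-07 through 2024-08-15 overlaps/touches 2024-08-03 through 2024-08-27 → extend to 2024-08-03 through 2024-08-27.
2024-09-01 through 2024-09-13 is disjoint → start new block.
2024-09-04 through 2024-09-04 overlaps/touches 2024-09-01 through 2024-09-13 → extend to 2024-09-01 through 2024-09-13.
2024-09-06 through 2024-09-10 overlaps/touches 2024-09-01 through 2024-09-13 → extend to 2024-09-01 through 2024-09-13.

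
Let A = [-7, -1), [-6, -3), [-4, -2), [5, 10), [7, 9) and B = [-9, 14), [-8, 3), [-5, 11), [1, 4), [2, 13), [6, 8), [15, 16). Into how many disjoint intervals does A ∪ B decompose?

2

A, merged: [-7, -1), [5, 10).
B, merged: [-9, 14), [15, 16).
A ∪ B = [-9, 14), [15, 16).
That is 2 disjoint pieces.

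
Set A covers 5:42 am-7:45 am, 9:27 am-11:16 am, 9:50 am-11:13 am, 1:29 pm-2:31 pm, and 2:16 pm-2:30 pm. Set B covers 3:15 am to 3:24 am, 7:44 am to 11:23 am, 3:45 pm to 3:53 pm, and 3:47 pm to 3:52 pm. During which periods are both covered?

First set merges to 5:42 am–7:45 am, 9:27 am–11:16 am, 1:29 pm–2:31 pm.
Second set merges to 3:15 am–3:24 am, 7:44 am–11:23 am, 3:45 pm–3:53 pm.
5:42 am–7:45 am ∩ B → 7:44 am–7:45 am.
9:27 am–11:16 am ∩ B → 9:27 am–11:16 am.
1:29 pm–2:31 pm meets no B interval.

7:44 am–7:45 am, 9:27 am–11:16 am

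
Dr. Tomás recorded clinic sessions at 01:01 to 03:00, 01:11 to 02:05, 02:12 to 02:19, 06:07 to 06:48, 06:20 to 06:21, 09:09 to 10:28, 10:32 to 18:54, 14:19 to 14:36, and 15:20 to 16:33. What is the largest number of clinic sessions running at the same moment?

Walk the sorted start/end points keeping a running depth.
The depth first hits 2 at 01:11.

2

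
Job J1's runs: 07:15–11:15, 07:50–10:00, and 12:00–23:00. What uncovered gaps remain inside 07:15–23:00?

After merging, the occupied span is 07:15-11:15, 12:00-23:00.
Uncovered inside 07:15-23:00: 11:15-12:00.

11:15-12:00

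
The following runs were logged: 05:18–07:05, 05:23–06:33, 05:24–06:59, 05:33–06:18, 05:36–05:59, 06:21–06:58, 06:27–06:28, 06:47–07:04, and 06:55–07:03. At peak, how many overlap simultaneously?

Sweep endpoints in order; track running count of active intervals.
Peak of 5 reached at 05:36.

5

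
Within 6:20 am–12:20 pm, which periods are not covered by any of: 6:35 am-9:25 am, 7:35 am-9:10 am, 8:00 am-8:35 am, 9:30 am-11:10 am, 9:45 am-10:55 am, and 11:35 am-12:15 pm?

After merging, the occupied span is 6:35 am-9:25 am, 9:30 am-11:10 am, 11:35 am-12:15 pm.
Complement within 6:20 am-12:20 pm: 6:20 am-6:35 am, 9:25 am-9:30 am, 11:10 am-11:35 am, 12:15 pm-12:20 pm.

6:20 am-6:35 am, 9:25 am-9:30 am, 11:10 am-11:35 am, 12:15 pm-12:20 pm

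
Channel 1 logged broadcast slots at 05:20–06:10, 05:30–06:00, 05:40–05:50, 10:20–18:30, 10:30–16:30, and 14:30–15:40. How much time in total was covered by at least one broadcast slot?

Merged: 05:20-06:10, 10:20-18:30.
Lengths: 50 min + 8 h 10 min = 9 h.

9 h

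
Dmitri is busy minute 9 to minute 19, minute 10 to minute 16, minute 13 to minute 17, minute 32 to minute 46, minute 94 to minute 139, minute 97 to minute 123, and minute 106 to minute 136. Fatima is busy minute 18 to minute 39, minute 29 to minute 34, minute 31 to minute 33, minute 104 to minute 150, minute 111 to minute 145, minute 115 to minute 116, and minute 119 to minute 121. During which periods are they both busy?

minute 18 to minute 19, minute 32 to minute 39, minute 104 to minute 139

A, merged: minute 9 to minute 19, minute 32 to minute 46, minute 94 to minute 139.
B, merged: minute 18 to minute 39, minute 104 to minute 150.
minute 9 to minute 19 overlaps B on minute 18 to minute 19.
minute 32 to minute 46 overlaps B on minute 32 to minute 39.
minute 94 to minute 139 overlaps B on minute 104 to minute 139.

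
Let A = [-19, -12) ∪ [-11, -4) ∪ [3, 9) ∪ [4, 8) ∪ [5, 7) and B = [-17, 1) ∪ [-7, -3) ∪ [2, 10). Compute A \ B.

[-19, -17)

First set merges to [-19, -12), [-11, -4), [3, 9).
Second set merges to [-17, 1), [2, 10).
[-19, -12) with B removed leaves [-19, -17).
[-11, -4) lies entirely inside B → drops out.
[3, 9) lies entirely inside B → drops out.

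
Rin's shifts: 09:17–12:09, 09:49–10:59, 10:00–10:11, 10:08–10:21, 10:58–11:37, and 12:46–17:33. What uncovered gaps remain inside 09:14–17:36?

Covered (merged): 09:17-12:09, 12:46-17:33.
Uncovered inside 09:14-17:36: 09:14-09:17, 12:09-12:46, 17:33-17:36.

09:14-09:17, 12:09-12:46, 17:33-17:36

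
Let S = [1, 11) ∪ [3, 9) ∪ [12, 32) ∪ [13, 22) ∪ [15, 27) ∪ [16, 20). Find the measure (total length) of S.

30

Merged: [1, 11), [12, 32).
Lengths: 10 + 20 = 30.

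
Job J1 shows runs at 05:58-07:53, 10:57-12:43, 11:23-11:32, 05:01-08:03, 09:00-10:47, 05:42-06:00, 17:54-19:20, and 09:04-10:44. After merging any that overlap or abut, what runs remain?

Sort by start: 05:01–08:03, 05:42–06:00, 05:58–07:53, 09:00–10:47, 09:04–10:44, 10:57–12:43, 11:23–11:32, 17:54–19:20.
05:42–06:00 overlaps/touches 05:01–08:03 → extend to 05:01–08:03.
05:58–07:53 overlaps/touches 05:01–08:03 → extend to 05:01–08:03.
09:00–10:47 is disjoint → start new block.
09:04–10:44 overlaps/touches 09:00–10:47 → extend to 09:00–10:47.
10:57–12:43 is disjoint → start new block.
11:23–11:32 overlaps/touches 10:57–12:43 → extend to 10:57–12:43.
17:54–19:20 is disjoint → start new block.

05:01–08:03, 09:00–10:47, 10:57–12:43, 17:54–19:20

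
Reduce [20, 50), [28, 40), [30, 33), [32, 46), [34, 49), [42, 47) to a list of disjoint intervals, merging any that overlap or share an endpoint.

[20, 50)

[28, 40) overlaps/touches [20, 50) → extend to [20, 50).
[30, 33) overlaps/touches [20, 50) → extend to [20, 50).
[32, 46) overlaps/touches [20, 50) → extend to [20, 50).
[34, 49) overlaps/touches [20, 50) → extend to [20, 50).
[42, 47) overlaps/touches [20, 50) → extend to [20, 50).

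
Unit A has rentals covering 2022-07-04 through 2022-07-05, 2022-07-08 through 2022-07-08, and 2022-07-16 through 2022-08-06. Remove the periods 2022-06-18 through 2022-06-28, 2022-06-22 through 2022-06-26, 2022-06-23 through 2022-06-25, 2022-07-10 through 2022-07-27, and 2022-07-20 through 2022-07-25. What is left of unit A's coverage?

B, merged: 2022-06-18 through 2022-06-28, 2022-07-10 through 2022-07-27.
2022-07-04 through 2022-07-05: nothing removed.
2022-07-08 through 2022-07-08: nothing removed.
2022-07-16 through 2022-08-06 \ B = 2022-07-28 through 2022-08-06.

2022-07-04 through 2022-07-05, 2022-07-08 through 2022-07-08, 2022-07-28 through 2022-08-06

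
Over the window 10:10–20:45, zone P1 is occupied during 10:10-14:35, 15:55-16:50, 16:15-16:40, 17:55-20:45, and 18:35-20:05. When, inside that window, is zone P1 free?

The merged coverage is 10:10-14:35, 15:55-16:50, 17:55-20:45.
Complement within 10:10-20:45: 14:35-15:55, 16:50-17:55.

14:35-15:55, 16:50-17:55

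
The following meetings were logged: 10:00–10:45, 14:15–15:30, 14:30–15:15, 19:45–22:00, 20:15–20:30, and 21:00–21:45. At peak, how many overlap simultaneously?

At 14:30, 2 of the intervals are simultaneously active.
No point has more.

2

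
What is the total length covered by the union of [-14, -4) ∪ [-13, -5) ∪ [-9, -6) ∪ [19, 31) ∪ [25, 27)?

Merged: [-14, -4), [19, 31).
Lengths: 10 + 12 = 22.

22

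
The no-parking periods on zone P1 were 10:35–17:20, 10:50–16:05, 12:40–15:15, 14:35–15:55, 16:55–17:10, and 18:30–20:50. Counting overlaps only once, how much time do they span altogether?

9 h 5 min

Merged: 10:35–17:20, 18:30–20:50.
Lengths: 6 h 45 min + 2 h 20 min = 9 h 5 min.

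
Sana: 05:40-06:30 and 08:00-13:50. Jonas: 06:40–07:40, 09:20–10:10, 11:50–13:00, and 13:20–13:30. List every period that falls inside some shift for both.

09:20-10:10, 11:50-13:00, 13:20-13:30

05:40-06:30: no overlap with the second set.
08:00-13:50 meets the second set on 09:20-10:10, 11:50-13:00, 13:20-13:30.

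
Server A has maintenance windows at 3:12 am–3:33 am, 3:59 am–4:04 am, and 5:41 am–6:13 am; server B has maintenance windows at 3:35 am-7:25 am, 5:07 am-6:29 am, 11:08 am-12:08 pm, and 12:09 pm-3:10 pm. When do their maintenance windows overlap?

3:59 am-4:04 am, 5:41 am-6:13 am

Second set merges to 3:35 am-7:25 am, 11:08 am-12:08 pm, 12:09 pm-3:10 pm.
3:12 am-3:33 am falls entirely outside B.
3:59 am-4:04 am overlaps B on 3:59 am-4:04 am.
5:41 am-6:13 am overlaps B on 5:41 am-6:13 am.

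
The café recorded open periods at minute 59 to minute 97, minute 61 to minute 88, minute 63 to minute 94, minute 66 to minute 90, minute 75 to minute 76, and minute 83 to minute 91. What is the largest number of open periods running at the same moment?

5

At minute 75, 5 of the intervals are simultaneously active.
No point has more.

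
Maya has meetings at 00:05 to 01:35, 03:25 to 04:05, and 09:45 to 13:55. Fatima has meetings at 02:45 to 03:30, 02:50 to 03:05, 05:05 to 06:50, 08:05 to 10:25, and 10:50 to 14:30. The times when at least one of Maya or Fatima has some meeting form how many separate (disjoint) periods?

4

B, merged: 02:45-03:30, 05:05-06:50, 08:05-10:25, 10:50-14:30.
A ∪ B = 00:05-01:35, 02:45-04:05, 05:05-06:50, 08:05-14:30.
That is 4 disjoint pieces.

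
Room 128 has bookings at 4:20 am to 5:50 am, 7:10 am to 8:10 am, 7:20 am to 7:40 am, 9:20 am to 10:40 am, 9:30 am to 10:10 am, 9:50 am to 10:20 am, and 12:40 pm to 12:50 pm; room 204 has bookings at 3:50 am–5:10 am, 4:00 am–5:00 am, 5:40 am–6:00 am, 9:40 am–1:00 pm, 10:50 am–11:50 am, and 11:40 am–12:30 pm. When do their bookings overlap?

A, merged: 4:20 am–5:50 am, 7:10 am–8:10 am, 9:20 am–10:40 am, 12:40 pm–12:50 pm.
B, merged: 3:50 am–5:10 am, 5:40 am–6:00 am, 9:40 am–1:00 pm.
4:20 am–5:50 am overlaps B on 4:20 am–5:10 am, 5:40 am–5:50 am.
7:10 am–8:10 am falls entirely outside B.
9:20 am–10:40 am overlaps B on 9:40 am–10:40 am.
12:40 pm–12:50 pm overlaps B on 12:40 pm–12:50 pm.

4:20 am–5:10 am, 5:40 am–5:50 am, 9:40 am–10:40 am, 12:40 pm–12:50 pm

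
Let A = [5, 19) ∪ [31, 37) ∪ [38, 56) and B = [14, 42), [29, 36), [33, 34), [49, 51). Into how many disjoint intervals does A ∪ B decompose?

1

B, merged: [14, 42), [49, 51).
A ∪ B = [5, 56).
That is 1 disjoint piece.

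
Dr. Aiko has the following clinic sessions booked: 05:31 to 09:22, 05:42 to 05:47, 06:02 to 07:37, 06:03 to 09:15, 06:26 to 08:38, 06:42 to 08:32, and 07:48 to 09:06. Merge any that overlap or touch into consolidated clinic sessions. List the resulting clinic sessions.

05:42–05:47 overlaps/touches 05:31–09:22 → extend to 05:31–09:22.
06:02–07:37 overlaps/touches 05:31–09:22 → extend to 05:31–09:22.
06:03–09:15 overlaps/touches 05:31–09:22 → extend to 05:31–09:22.
06:26–08:38 overlaps/touches 05:31–09:22 → extend to 05:31–09:22.
06:42–08:32 overlaps/touches 05:31–09:22 → extend to 05:31–09:22.
07:48–09:06 overlaps/touches 05:31–09:22 → extend to 05:31–09:22.

05:31–09:22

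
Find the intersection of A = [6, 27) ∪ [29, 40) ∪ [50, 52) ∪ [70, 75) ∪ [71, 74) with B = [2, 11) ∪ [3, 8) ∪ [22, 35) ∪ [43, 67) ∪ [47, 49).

[6, 11) ∪ [22, 27) ∪ [29, 35) ∪ [50, 52)

Merge the first list: [6, 27), [29, 40), [50, 52), [70, 75).
Merge the second list: [2, 11), [22, 35), [43, 67).
[6, 27) ∩ B → [6, 11), [22, 27).
[29, 40) ∩ B → [29, 35).
[50, 52) ∩ B → [50, 52).
[70, 75) meets no B interval.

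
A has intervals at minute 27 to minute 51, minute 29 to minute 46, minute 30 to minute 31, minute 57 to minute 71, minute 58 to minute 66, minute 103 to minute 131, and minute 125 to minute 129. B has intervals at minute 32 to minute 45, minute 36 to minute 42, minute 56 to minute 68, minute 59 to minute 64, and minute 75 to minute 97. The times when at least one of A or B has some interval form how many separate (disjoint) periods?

First set merges to minute 27 to minute 51, minute 57 to minute 71, minute 103 to minute 131.
Second set merges to minute 32 to minute 45, minute 56 to minute 68, minute 75 to minute 97.
A ∪ B = minute 27 to minute 51, minute 56 to minute 71, minute 75 to minute 97, minute 103 to minute 131.
That is 4 disjoint pieces.

4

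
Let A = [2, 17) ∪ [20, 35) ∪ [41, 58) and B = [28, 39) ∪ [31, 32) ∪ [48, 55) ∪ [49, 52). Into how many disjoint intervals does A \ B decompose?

4

B, merged: [28, 39), [48, 55).
A \ B = [2, 17), [20, 28), [41, 48), [55, 58).
That is 4 disjoint pieces.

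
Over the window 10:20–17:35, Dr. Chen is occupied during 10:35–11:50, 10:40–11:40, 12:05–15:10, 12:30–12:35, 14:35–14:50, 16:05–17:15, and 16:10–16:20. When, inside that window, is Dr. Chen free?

10:20–10:35, 11:50–12:05, 15:10–16:05, 17:15–17:35

After merging, the occupied span is 10:35–11:50, 12:05–15:10, 16:05–17:15.
Gaps within 10:20–17:35: 10:20–10:35, 11:50–12:05, 15:10–16:05, 17:15–17:35.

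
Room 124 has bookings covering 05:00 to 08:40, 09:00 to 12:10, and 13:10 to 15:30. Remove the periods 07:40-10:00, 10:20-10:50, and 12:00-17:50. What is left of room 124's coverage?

05:00-07:40, 10:00-10:20, 10:50-12:00

05:00-08:40 minus B → 05:00-07:40.
09:00-12:10 minus B → 10:00-10:20, 10:50-12:00.
13:10-15:30: fully covered by B → removed.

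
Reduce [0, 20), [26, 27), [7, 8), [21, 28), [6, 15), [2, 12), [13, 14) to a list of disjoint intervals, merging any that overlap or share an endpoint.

[0, 20) ∪ [21, 28)

Sort by start: [0, 20), [2, 12), [6, 15), [7, 8), [13, 14), [21, 28), [26, 27).
[2, 12) overlaps/touches [0, 20) → extend to [0, 20).
[6, 15) overlaps/touches [0, 20) → extend to [0, 20).
[7, 8) overlaps/touches [0, 20) → extend to [0, 20).
[13, 14) overlaps/touches [0, 20) → extend to [0, 20).
[21, 28) is disjoint → start new block.
[26, 27) overlaps/touches [21, 28) → extend to [21, 28).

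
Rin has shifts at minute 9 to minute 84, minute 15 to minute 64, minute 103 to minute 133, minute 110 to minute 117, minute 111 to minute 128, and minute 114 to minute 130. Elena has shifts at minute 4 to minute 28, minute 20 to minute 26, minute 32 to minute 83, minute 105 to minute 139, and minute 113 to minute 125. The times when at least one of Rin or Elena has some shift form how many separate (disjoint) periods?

A, merged: minute 9 to minute 84, minute 103 to minute 133.
B, merged: minute 4 to minute 28, minute 32 to minute 83, minute 105 to minute 139.
A ∪ B = minute 4 to minute 84, minute 103 to minute 139.
That is 2 disjoint pieces.

2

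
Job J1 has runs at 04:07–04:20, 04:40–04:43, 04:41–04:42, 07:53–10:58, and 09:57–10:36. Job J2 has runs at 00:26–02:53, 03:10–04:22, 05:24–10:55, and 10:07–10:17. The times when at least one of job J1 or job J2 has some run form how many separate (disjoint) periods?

First set merges to 04:07-04:20, 04:40-04:43, 07:53-10:58.
Second set merges to 00:26-02:53, 03:10-04:22, 05:24-10:55.
A ∪ B = 00:26-02:53, 03:10-04:22, 04:40-04:43, 05:24-10:58.
That is 4 disjoint pieces.

4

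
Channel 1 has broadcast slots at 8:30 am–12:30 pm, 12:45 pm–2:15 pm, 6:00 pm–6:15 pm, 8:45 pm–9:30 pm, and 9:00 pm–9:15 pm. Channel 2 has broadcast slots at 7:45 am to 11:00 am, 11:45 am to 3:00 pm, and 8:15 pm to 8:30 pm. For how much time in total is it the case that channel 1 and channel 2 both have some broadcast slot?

A, merged: 8:30 am–12:30 pm, 12:45 pm–2:15 pm, 6:00 pm–6:15 pm, 8:45 pm–9:30 pm.
A ∩ B = 8:30 am–11:00 am, 11:45 am–12:30 pm, 12:45 pm–2:15 pm.
Total: 2 h 30 min + 45 min + 1 h 30 min = 4 h 45 min.

4 h 45 min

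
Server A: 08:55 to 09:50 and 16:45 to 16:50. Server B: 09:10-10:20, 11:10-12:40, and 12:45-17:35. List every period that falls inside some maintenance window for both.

08:55–09:50 overlaps B on 09:10–09:50.
16:45–16:50 overlaps B on 16:45–16:50.

09:10–09:50, 16:45–16:50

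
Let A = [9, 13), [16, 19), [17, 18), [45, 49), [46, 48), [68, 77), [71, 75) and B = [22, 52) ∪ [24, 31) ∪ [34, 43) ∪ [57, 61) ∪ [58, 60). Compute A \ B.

[9, 13) ∪ [16, 19) ∪ [68, 77)

A, merged: [9, 13), [16, 19), [45, 49), [68, 77).
B, merged: [22, 52), [57, 61).
[9, 13): nothing removed.
[16, 19): nothing removed.
[45, 49): entirely removed.
[68, 77): nothing removed.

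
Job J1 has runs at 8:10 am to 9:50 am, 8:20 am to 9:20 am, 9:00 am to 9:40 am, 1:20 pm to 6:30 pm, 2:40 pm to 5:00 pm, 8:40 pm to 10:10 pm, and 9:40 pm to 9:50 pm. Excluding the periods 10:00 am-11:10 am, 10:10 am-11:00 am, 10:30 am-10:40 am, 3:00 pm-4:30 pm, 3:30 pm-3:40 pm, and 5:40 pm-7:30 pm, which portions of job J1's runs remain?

A, merged: 8:10 am–9:50 am, 1:20 pm–6:30 pm, 8:40 pm–10:10 pm.
B, merged: 10:00 am–11:10 am, 3:00 pm–4:30 pm, 5:40 pm–7:30 pm.
8:10 am–9:50 am: no B overlap → unchanged.
1:20 pm–6:30 pm minus B → 1:20 pm–3:00 pm, 4:30 pm–5:40 pm.
8:40 pm–10:10 pm: no B overlap → unchanged.

8:10 am–9:50 am, 1:20 pm–3:00 pm, 4:30 pm–5:40 pm, 8:40 pm–10:10 pm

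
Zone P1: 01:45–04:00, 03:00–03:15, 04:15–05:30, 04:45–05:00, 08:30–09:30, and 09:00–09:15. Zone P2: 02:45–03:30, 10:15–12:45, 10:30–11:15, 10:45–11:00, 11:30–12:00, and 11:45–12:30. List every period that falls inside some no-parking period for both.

Merge the first list: 01:45–04:00, 04:15–05:30, 08:30–09:30.
Merge the second list: 02:45–03:30, 10:15–12:45.
01:45–04:00 overlaps B on 02:45–03:30.
04:15–05:30 falls entirely outside B.
08:30–09:30 falls entirely outside B.

02:45–03:30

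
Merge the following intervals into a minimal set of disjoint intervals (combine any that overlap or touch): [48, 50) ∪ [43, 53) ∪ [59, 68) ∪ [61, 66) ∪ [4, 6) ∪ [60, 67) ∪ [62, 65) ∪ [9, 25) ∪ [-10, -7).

Sort by start: [-10, -7), [4, 6), [9, 25), [43, 53), [48, 50), [59, 68), [60, 67), [61, 66), [62, 65).
[4, 6) is disjoint → start new block.
[9, 25) is disjoint → start new block.
[43, 53) is disjoint → start new block.
[48, 50) overlaps/touches [43, 53) → extend to [43, 53).
[59, 68) is disjoint → start new block.
[60, 67) overlaps/touches [59, 68) → extend to [59, 68).
[61, 66) overlaps/touches [59, 68) → extend to [59, 68).
[62, 65) overlaps/touches [59, 68) → extend to [59, 68).

[-10, -7) ∪ [4, 6) ∪ [9, 25) ∪ [43, 53) ∪ [59, 68)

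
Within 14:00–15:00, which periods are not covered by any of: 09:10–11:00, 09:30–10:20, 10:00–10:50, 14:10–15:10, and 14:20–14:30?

14:00–14:10

After merging, the occupied span is 09:10–11:00, 14:10–15:10.
Complement within 14:00–15:00: 14:00–14:10.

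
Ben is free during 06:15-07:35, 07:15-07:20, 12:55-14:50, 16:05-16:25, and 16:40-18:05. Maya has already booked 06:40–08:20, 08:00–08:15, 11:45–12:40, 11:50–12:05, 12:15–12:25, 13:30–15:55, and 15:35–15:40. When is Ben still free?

First set merges to 06:15-07:35, 12:55-14:50, 16:05-16:25, 16:40-18:05.
Second set merges to 06:40-08:20, 11:45-12:40, 13:30-15:55.
06:15-07:35 \ B = 06:15-06:40.
12:55-14:50 \ B = 12:55-13:30.
16:05-16:25: nothing removed.
16:40-18:05: nothing removed.

06:15-06:40, 12:55-13:30, 16:05-16:25, 16:40-18:05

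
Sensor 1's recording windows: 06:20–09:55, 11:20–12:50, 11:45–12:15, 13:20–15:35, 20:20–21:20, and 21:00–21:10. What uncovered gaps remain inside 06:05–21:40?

06:05–06:20, 09:55–11:20, 12:50–13:20, 15:35–20:20, 21:20–21:40

Covered (merged): 06:20–09:55, 11:20–12:50, 13:20–15:35, 20:20–21:20.
Gaps within 06:05–21:40: 06:05–06:20, 09:55–11:20, 12:50–13:20, 15:35–20:20, 21:20–21:40.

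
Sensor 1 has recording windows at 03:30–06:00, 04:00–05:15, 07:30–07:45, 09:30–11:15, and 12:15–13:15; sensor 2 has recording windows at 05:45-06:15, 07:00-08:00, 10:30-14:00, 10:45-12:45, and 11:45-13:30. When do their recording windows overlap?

A, merged: 03:30–06:00, 07:30–07:45, 09:30–11:15, 12:15–13:15.
B, merged: 05:45–06:15, 07:00–08:00, 10:30–14:00.
03:30–06:00 overlaps B on 05:45–06:00.
07:30–07:45 overlaps B on 07:30–07:45.
09:30–11:15 overlaps B on 10:30–11:15.
12:15–13:15 overlaps B on 12:15–13:15.

05:45–06:00, 07:30–07:45, 10:30–11:15, 12:15–13:15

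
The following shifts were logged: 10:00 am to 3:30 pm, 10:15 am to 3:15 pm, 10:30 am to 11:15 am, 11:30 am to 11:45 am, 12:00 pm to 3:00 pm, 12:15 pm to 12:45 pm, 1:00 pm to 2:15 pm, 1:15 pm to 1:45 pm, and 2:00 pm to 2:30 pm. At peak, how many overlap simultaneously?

Walk the sorted start/end points keeping a running depth.
The depth first hits 5 at 1:15 pm.

5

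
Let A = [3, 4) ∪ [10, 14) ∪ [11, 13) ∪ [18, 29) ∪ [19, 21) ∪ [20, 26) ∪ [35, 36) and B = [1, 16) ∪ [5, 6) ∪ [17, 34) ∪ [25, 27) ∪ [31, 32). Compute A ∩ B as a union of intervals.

First set merges to [3, 4), [10, 14), [18, 29), [35, 36).
Second set merges to [1, 16), [17, 34).
[3, 4) meets the second set on [3, 4).
[10, 14) meets the second set on [10, 14).
[18, 29) meets the second set on [18, 29).
[35, 36): no overlap with the second set.

[3, 4) ∪ [10, 14) ∪ [18, 29)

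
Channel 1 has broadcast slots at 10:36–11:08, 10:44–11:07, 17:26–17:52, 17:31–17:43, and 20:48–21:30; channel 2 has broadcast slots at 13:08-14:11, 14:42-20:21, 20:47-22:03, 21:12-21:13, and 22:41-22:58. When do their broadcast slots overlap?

17:26-17:52, 20:48-21:30

First set merges to 10:36-11:08, 17:26-17:52, 20:48-21:30.
Second set merges to 13:08-14:11, 14:42-20:21, 20:47-22:03, 22:41-22:58.
10:36-11:08: no overlap with the second set.
17:26-17:52 meets the second set on 17:26-17:52.
20:48-21:30 meets the second set on 20:48-21:30.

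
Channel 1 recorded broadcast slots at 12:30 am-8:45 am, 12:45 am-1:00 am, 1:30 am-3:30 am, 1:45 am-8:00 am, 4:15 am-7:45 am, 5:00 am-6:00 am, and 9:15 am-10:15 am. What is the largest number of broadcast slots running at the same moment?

4

At 5:00 am, 4 of the intervals are simultaneously active.
No point has more.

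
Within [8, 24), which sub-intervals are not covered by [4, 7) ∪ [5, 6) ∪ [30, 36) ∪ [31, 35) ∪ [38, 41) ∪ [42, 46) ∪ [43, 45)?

Covered (merged): [4, 7), [30, 36), [38, 41), [42, 46).
Complement within [8, 24): [8, 24).

[8, 24)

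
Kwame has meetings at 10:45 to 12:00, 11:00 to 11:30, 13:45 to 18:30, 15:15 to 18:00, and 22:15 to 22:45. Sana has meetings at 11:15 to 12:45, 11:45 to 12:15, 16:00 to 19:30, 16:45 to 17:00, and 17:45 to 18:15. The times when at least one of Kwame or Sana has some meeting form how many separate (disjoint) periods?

3

First set merges to 10:45-12:00, 13:45-18:30, 22:15-22:45.
Second set merges to 11:15-12:45, 16:00-19:30.
A ∪ B = 10:45-12:45, 13:45-19:30, 22:15-22:45.
That is 3 disjoint pieces.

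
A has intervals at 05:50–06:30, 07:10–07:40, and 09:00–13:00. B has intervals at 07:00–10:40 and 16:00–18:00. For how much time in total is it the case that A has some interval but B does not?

3 h

A \ B = 05:50-06:30, 10:40-13:00.
Total: 40 min + 2 h 20 min = 3 h.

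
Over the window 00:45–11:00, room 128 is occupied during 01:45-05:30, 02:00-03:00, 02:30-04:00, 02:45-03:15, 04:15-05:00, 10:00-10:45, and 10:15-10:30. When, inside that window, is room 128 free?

00:45-01:45, 05:30-10:00, 10:45-11:00

The merged coverage is 01:45-05:30, 10:00-10:45.
Uncovered inside 00:45-11:00: 00:45-01:45, 05:30-10:00, 10:45-11:00.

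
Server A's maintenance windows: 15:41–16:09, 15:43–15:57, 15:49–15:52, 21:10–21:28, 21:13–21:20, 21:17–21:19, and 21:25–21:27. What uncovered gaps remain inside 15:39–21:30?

15:39-15:41, 16:09-21:10, 21:28-21:30

The merged coverage is 15:41-16:09, 21:10-21:28.
Uncovered inside 15:39-21:30: 15:39-15:41, 16:09-21:10, 21:28-21:30.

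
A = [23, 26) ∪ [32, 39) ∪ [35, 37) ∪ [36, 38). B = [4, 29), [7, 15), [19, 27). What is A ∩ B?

[23, 26)

First set merges to [23, 26), [32, 39).
Second set merges to [4, 29).
[23, 26) meets the second set on [23, 26).
[32, 39): no overlap with the second set.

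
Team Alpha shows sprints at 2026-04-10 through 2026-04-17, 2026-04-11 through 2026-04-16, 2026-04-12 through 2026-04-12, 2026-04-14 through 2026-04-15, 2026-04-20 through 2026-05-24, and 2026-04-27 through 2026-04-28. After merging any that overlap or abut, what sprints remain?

2026-04-10 through 2026-04-17, 2026-04-20 through 2026-05-24

2026-04-11 through 2026-04-16 overlaps/touches 2026-04-10 through 2026-04-17 → extend to 2026-04-10 through 2026-04-17.
2026-04-12 through 2026-04-12 overlaps/touches 2026-04-10 through 2026-04-17 → extend to 2026-04-10 through 2026-04-17.
2026-04-14 through 2026-04-15 overlaps/touches 2026-04-10 through 2026-04-17 → extend to 2026-04-10 through 2026-04-17.
2026-04-20 through 2026-05-24 is disjoint → start new block.
2026-04-27 through 2026-04-28 overlaps/touches 2026-04-20 through 2026-05-24 → extend to 2026-04-20 through 2026-05-24.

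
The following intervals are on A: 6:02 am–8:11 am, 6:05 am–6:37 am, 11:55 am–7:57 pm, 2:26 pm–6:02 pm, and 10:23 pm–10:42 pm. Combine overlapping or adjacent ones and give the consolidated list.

6:05 am–6:37 am overlaps/touches 6:02 am–8:11 am → extend to 6:02 am–8:11 am.
11:55 am–7:57 pm is disjoint → start new block.
2:26 pm–6:02 pm overlaps/touches 11:55 am–7:57 pm → extend to 11:55 am–7:57 pm.
10:23 pm–10:42 pm is disjoint → start new block.

6:02 am–8:11 am, 11:55 am–7:57 pm, 10:23 pm–10:42 pm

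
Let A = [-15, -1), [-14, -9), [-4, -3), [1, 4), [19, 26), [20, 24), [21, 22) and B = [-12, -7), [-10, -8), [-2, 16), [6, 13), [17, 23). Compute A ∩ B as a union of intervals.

A, merged: [-15, -1), [1, 4), [19, 26).
B, merged: [-12, -7), [-2, 16), [17, 23).
[-15, -1) overlaps B on [-12, -7), [-2, -1).
[1, 4) overlaps B on [1, 4).
[19, 26) overlaps B on [19, 23).

[-12, -7) ∪ [-2, -1) ∪ [1, 4) ∪ [19, 23)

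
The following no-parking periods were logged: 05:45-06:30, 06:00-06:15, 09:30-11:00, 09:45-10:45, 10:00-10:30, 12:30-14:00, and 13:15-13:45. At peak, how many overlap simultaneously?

Walk the sorted start/end points keeping a running depth.
The depth first hits 3 at 10:00.

3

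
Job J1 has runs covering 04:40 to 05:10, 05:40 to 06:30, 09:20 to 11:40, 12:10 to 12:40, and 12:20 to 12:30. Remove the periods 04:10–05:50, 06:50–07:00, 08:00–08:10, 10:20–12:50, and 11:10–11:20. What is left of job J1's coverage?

05:50–06:30, 09:20–10:20

Merge the first list: 04:40–05:10, 05:40–06:30, 09:20–11:40, 12:10–12:40.
Merge the second list: 04:10–05:50, 06:50–07:00, 08:00–08:10, 10:20–12:50.
04:40–05:10: fully covered by B → removed.
05:40–06:30 minus B → 05:50–06:30.
09:20–11:40 minus B → 09:20–10:20.
12:10–12:40: fully covered by B → removed.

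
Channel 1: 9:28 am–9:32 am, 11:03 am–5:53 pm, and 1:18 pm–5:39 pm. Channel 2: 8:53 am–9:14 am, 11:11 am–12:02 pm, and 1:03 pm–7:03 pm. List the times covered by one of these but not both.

8:53 am–9:14 am, 9:28 am–9:32 am, 11:03 am–11:11 am, 12:02 pm–1:03 pm, 5:53 pm–7:03 pm

A, merged: 9:28 am–9:32 am, 11:03 am–5:53 pm.
A but not B: 9:28 am–9:32 am, 11:03 am–11:11 am, 12:02 pm–1:03 pm.
B but not A: 8:53 am–9:14 am, 5:53 pm–7:03 pm.
Combining gives A △ B.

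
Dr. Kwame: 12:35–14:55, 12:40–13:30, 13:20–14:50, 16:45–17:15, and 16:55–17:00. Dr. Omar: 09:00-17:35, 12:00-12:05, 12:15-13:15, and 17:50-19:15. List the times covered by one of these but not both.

First set merges to 12:35–14:55, 16:45–17:15.
Second set merges to 09:00–17:35, 17:50–19:15.
Only in the first: none.
Only in the second: 09:00–12:35, 14:55–16:45, 17:15–17:35, 17:50–19:15.
Together these are the periods covered by exactly one.

09:00–12:35, 14:55–16:45, 17:15–17:35, 17:50–19:15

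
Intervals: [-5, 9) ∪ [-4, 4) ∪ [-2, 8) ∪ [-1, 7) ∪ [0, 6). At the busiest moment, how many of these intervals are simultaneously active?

Walk the sorted start/end points keeping a running depth.
The depth first hits 5 at 0.

5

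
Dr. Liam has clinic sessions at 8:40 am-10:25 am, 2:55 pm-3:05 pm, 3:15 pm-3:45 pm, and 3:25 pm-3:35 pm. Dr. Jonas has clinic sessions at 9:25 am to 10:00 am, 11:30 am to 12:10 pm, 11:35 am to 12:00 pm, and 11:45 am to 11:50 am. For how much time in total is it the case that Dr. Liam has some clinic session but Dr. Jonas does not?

1 h 50 min

A, merged: 8:40 am–10:25 am, 2:55 pm–3:05 pm, 3:15 pm–3:45 pm.
B, merged: 9:25 am–10:00 am, 11:30 am–12:10 pm.
A \ B = 8:40 am–9:25 am, 10:00 am–10:25 am, 2:55 pm–3:05 pm, 3:15 pm–3:45 pm.
Total: 45 min + 25 min + 10 min + 30 min = 1 h 50 min.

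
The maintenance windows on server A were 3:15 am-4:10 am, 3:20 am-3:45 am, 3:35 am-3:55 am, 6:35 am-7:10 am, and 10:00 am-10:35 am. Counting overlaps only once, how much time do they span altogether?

2 h 5 min

Merged: 3:15 am–4:10 am, 6:35 am–7:10 am, 10:00 am–10:35 am.
Lengths: 55 min + 35 min + 35 min = 2 h 5 min.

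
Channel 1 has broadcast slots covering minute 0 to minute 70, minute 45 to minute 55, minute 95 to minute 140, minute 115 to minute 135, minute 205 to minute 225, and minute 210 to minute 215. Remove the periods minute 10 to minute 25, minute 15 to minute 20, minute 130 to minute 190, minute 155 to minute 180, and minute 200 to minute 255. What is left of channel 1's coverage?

Merge the first list: minute 0 to minute 70, minute 95 to minute 140, minute 205 to minute 225.
Merge the second list: minute 10 to minute 25, minute 130 to minute 190, minute 200 to minute 255.
minute 0 to minute 70 minus B → minute 0 to minute 10, minute 25 to minute 70.
minute 95 to minute 140 minus B → minute 95 to minute 130.
minute 205 to minute 225: fully covered by B → removed.

minute 0 to minute 10, minute 25 to minute 70, minute 95 to minute 130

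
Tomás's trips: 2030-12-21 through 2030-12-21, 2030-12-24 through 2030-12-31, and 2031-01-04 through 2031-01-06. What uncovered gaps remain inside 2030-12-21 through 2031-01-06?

Covered (merged): 2030-12-21 through 2030-12-21, 2030-12-24 through 2030-12-31, 2031-01-04 through 2031-01-06.
Uncovered inside 2030-12-21 through 2031-01-06: 2030-12-22 through 2030-12-23, 2031-01-01 through 2031-01-03.

2030-12-22 through 2030-12-23, 2031-01-01 through 2031-01-03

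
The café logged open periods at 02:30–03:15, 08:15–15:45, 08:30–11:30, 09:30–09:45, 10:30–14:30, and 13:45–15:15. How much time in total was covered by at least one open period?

Merged: 02:30-03:15, 08:15-15:45.
Lengths: 45 min + 7 h 30 min = 8 h 15 min.

8 h 15 min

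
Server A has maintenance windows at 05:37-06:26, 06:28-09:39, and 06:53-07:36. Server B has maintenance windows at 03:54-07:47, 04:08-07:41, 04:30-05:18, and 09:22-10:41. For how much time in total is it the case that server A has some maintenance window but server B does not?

A, merged: 05:37–06:26, 06:28–09:39.
B, merged: 03:54–07:47, 09:22–10:41.
A \ B = 07:47–09:22.
Total: 1 h 35 min.

1 h 35 min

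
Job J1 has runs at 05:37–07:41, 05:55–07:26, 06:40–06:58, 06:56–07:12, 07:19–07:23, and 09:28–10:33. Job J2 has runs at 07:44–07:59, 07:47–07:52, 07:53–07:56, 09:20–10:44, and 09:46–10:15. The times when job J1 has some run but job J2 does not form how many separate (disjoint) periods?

A, merged: 05:37–07:41, 09:28–10:33.
B, merged: 07:44–07:59, 09:20–10:44.
A \ B = 05:37–07:41.
That is 1 disjoint piece.

1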